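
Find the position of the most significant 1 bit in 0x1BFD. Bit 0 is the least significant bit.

0x1BFD = 1101111111101
The topmost 1 is at position 12 (since 2^12 = 4096 ≤ 7165 < 8192).

12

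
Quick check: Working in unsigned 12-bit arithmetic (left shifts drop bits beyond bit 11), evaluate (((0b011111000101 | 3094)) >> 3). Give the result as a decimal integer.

0b011111000101 = 011111000101
3094 = 110000010110
→ | → 111111010111 = 4055
→ >> 3 → 000111111010 = 506

506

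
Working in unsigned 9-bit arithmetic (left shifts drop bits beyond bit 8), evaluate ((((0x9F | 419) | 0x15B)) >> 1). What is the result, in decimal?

255

0x9F = 010011111
419 = 110100011
→ | → 110111111 = 447
0x15B = 101011011
→ | → 111111111 = 511
→ >> 1 → 011111111 = 255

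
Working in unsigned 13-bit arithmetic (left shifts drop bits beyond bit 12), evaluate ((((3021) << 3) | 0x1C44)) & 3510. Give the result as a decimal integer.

3108

3021 = 0101111001101
→ << 3 (mod 2^13) → 1111001101000 = 7784
0x1C44 = 1110001000100
→ | → 1111001101100 = 7788
3510 = 0110110110110
→ & → 0110000100100 = 3108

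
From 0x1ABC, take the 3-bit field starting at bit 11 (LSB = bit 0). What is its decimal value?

v = 0001101010111100
Shift right by 11: 00011
Mask low 3 bits: 011 = 3

3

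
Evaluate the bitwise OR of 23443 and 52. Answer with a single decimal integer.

23479

23443 = 101101110010011
52 = 000000000110100
 OR → 101101110110111 = 23479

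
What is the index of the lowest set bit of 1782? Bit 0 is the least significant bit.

1

1782 = 11011110110
Trailing zeros: 1, so the lowest set bit is bit 1 (value 2).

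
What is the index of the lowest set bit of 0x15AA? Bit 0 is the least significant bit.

0x15AA = 1010110101010
Trailing zeros: 1, so the lowest set bit is bit 1 (value 2).

1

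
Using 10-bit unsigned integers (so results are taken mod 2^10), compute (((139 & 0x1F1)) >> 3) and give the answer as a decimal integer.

139 = 0010001011
0x1F1 = 0111110001
→ & → 0010000001 = 129
→ >> 3 → 0000010000 = 16

16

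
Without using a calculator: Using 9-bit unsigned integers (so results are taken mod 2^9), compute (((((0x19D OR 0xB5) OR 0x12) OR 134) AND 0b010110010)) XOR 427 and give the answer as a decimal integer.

281

0x19D = 110011101
0xB5 = 010110101
→ OR → 110111101 = 445
0x12 = 000010010
→ OR → 110111111 = 447
134 = 010000110
→ OR → 110111111 = 447
0b010110010 = 010110010
→ AND → 010110010 = 178
427 = 110101011
→ XOR → 100011001 = 281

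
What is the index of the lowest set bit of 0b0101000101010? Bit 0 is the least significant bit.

1

0b0101000101010 = 101000101010
Trailing zeros: 1, so the lowest set bit is bit 1 (value 2).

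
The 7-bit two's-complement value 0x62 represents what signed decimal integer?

pattern = 1100010 (MSB is 1 ⇒ negative)
Invert: 0011101, add 1 → 0011110 = 30, so the value is -30.
(Equivalently: 98 - 2^7 = 98 - 128 = -30.)

-30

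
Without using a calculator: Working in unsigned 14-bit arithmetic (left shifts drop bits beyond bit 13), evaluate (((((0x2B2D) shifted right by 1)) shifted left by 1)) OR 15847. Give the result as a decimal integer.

0x2B2D = 10101100101101
→ shifted right by 1 → 01010110010110 = 5526
→ shifted left by 1 (mod 2^14) → 10101100101100 = 11052
15847 = 11110111100111
→ OR → 11111111101111 = 16367

16367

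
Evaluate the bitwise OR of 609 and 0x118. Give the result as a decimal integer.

609 = 1001100001
0x118 = 0100011000
 OR → 1101111001 = 889

889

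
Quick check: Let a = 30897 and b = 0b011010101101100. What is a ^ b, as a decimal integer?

19933

30897 = 111100010110001
b = 011010101101100
XOR → 100110111011101 = 19933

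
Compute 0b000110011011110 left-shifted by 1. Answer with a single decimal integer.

6588

x = 0110011011110
shift left by 1 → 1100110111100 = 6588
(equivalently, 3294 × 2^1 = 3294 × 2)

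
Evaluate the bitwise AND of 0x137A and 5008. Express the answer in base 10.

4880

0x137A = 1001101111010
5008 = 1001110010000
AND → 1001100010000 = 4880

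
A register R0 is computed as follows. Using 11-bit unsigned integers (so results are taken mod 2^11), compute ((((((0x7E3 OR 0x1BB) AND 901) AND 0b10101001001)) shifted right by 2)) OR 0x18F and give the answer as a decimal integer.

463

0x7E3 = 11111100011
0x1BB = 00110111011
→ OR → 11111111011 = 2043
901 = 01110000101
→ AND → 01110000001 = 897
0b10101001001 = 10101001001
→ AND → 00100000001 = 257
→ shifted right by 2 → 00001000000 = 64
0x18F = 00110001111
→ OR → 00111001111 = 463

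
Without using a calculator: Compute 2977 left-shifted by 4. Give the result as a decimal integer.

47632

2977 = 0000101110100001
shift left by 4 → 1011101000010000 = 47632
(equivalently, 2977 × 2^4 = 2977 × 16)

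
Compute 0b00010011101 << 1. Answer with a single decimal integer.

x = 010011101
shift left by 1 → 100111010 = 314
(equivalently, 157 × 2^1 = 157 × 2)

314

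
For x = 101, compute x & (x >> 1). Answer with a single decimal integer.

x = 1100101 = 101
x>>1 = 0110010
AND  = 0100000 = 32
(x & (x >> 1) has a 1 wherever x has two consecutive 1 bits.)

32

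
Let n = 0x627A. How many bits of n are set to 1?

8

0x627A = 110001001111010
Count the 1s: 1 + 1 + 1 + 1 + 1 + 1 + 1 + 1 = 8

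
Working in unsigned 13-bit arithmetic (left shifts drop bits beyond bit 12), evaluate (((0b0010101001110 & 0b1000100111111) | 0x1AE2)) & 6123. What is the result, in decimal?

0b0010101001110 = 0010101001110
0b1000100111111 = 1000100111111
→ & → 0000100001110 = 270
0x1AE2 = 1101011100010
→ | → 1101111101110 = 7150
6123 = 1011111101011
→ & → 1001111101010 = 5098

5098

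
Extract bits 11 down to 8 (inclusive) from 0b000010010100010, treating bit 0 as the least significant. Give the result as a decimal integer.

v = 000010010100010
Shift right by 8: 0000100
Mask low 4 bits: 0100 = 4

4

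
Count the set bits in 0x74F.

8

0x74F = 11101001111
Count the 1s: 1 + 1 + 1 + 1 + 1 + 1 + 1 + 1 = 8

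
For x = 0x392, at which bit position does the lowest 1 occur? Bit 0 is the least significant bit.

1

0x392 = 1110010010
Trailing zeros: 1, so the lowest set bit is bit 1 (value 2).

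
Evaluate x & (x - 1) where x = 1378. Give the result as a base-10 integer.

1376

x = 10101100010 = 1378
x - 1 = 10101100001
AND   = 10101100000 = 1376
(x & (x - 1) clears the lowest set bit of x.)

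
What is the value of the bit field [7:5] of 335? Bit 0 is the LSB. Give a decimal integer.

v = 0101001111
Shift right by 5: 01010
Mask low 3 bits: 010 = 2

2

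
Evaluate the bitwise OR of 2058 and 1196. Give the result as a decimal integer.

2058 = 100000001010
1196 = 010010101100
 OR → 110010101110 = 3246

3246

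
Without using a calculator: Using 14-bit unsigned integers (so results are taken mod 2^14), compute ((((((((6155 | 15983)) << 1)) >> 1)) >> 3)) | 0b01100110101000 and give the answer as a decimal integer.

6155 = 01100000001011
15983 = 11111001101111
→ | → 11111001101111 = 15983
→ << 1 (mod 2^14) → 11110011011110 = 15582
→ >> 1 → 01111001101111 = 7791
→ >> 3 → 00001111001101 = 973
0b01100110101000 = 01100110101000
→ | → 01101111101101 = 7149

7149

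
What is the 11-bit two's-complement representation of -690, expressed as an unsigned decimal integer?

1358

690 in 11 bits: 01010110010
Invert: 10101001101
Add 1:  10101001110 = 1358
(Check: 2^11 - 690 = 2048 - 690 = 1358.)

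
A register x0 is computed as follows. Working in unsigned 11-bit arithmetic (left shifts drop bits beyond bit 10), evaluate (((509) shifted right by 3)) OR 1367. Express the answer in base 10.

1407

509 = 00111111101
→ shifted right by 3 → 00000111111 = 63
1367 = 10101010111
→ OR → 10101111111 = 1407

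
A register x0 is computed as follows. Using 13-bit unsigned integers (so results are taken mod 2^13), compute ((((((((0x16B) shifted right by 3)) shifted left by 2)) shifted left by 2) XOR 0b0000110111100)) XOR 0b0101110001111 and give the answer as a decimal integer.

2275

0x16B = 0000101101011
→ shifted right by 3 → 0000000101101 = 45
→ shifted left by 2 (mod 2^13) → 0000010110100 = 180
→ shifted left by 2 (mod 2^13) → 0001011010000 = 720
0b0000110111100 = 0000110111100
→ XOR → 0001101101100 = 876
0b0101110001111 = 0101110001111
→ XOR → 0100011100011 = 2275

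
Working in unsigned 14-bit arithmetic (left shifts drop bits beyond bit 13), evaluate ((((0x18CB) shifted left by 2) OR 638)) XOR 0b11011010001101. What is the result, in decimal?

0x18CB = 01100011001011
→ shifted left by 2 (mod 2^14) → 10001100101100 = 9004
638 = 00001001111110
→ OR → 10001101111110 = 9086
0b11011010001101 = 11011010001101
→ XOR → 01010111110011 = 5619

5619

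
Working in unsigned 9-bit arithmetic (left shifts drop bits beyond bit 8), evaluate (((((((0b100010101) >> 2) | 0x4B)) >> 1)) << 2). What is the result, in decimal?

156

0b100010101 = 100010101
→ >> 2 → 001000101 = 69
0x4B = 001001011
→ | → 001001111 = 79
→ >> 1 → 000100111 = 39
→ << 2 (mod 2^9) → 010011100 = 156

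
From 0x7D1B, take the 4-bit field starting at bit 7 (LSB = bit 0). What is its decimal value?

v = 111110100011011
Shift right by 7: 11111010
Mask low 4 bits: 1010 = 10

10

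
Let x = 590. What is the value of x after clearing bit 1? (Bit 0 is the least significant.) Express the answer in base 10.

588

x = 1001001110
bit 1 is currently 1; clear it via x & ~(1 << 1) = x & ~2
→ 1001001100 = 588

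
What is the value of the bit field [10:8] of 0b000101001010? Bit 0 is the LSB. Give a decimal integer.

1

v = 000101001010
Shift right by 8: 0001
Mask low 3 bits: 001 = 1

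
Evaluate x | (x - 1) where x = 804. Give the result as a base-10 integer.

x = 1100100100 = 804
x - 1 = 1100100011
OR    = 1100100111 = 807
(x | (x - 1) sets all bits below the lowest set bit.)

807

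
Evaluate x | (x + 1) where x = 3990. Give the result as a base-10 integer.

3991

x = 111110010110 = 3990
x + 1 = 111110010111
OR    = 111110010111 = 3991
(x | (x + 1) sets the lowest cleared bit.)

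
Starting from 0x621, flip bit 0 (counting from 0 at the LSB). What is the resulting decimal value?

1568

x = 011000100001
bit 0 is currently 1; toggle it via x ^ (1 << 0) = x ^ 1
→ 011000100000 = 1568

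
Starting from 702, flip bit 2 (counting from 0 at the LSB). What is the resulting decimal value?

698

x = 1010111110
bit 2 is currently 1; toggle it via x ^ (1 << 2) = x ^ 4
→ 1010111010 = 698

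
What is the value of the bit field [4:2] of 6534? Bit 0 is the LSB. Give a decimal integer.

1

v = 01100110000110
Shift right by 2: 011001100001
Mask low 3 bits: 001 = 1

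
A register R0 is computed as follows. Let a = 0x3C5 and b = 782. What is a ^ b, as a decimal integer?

0x3C5 = 1111000101
782 = 1100001110
XOR → 0011001011 = 203

203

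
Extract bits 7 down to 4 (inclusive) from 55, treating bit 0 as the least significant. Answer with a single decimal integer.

3

v = 00110111
Shift right by 4: 0011
Mask low 4 bits: 0011 = 3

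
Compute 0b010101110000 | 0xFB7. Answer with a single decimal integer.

a = 010101110000
0xFB7 = 111110110111
 OR → 111111110111 = 4087

4087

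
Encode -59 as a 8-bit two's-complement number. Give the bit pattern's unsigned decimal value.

59 in 8 bits: 00111011
Invert: 11000100
Add 1:  11000101 = 197
(Check: 2^8 - 59 = 256 - 59 = 197.)

197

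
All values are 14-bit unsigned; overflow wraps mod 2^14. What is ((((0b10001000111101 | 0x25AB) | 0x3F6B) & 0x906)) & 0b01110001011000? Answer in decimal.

0b10001000111101 = 10001000111101
0x25AB = 10010110101011
→ | → 10011110111111 = 10175
0x3F6B = 11111101101011
→ | → 11111111111111 = 16383
0x906 = 00100100000110
→ & → 00100100000110 = 2310
0b01110001011000 = 01110001011000
→ & → 00100000000000 = 2048

2048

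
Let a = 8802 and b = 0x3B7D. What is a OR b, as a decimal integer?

8802 = 10001001100010
0x3B7D = 11101101111101
 OR → 11101101111111 = 15231

15231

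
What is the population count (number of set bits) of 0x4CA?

5

0x4CA = 10011001010
Count the 1s: 1 + 1 + 1 + 1 + 1 = 5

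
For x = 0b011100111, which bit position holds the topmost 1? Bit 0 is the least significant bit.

0b011100111 = 11100111
The topmost 1 is at position 7 (since 2^7 = 128 ≤ 231 < 256).

7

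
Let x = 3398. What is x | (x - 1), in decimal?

x = 110101000110 = 3398
x - 1 = 110101000101
OR    = 110101000111 = 3399
(x | (x - 1) sets all bits below the lowest set bit.)

3399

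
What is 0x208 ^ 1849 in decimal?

1329

0x208 = 01000001000
1849 = 11100111001
XOR → 10100110001 = 1329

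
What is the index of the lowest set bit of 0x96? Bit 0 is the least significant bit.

1

0x96 = 10010110
Trailing zeros: 1, so the lowest set bit is bit 1 (value 2).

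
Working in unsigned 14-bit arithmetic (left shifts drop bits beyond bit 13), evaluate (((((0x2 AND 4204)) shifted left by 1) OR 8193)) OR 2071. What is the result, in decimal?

10263

0x2 = 00000000000010
4204 = 01000001101100
→ AND → 00000000000000 = 0
→ shifted left by 1 (mod 2^14) → 00000000000000 = 0
8193 = 10000000000001
→ OR → 10000000000001 = 8193
2071 = 00100000010111
→ OR → 10100000010111 = 10263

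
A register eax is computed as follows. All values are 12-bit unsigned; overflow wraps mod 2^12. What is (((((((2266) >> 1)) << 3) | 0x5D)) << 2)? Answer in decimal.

2266 = 100011011010
→ >> 1 → 010001101101 = 1133
→ << 3 (mod 2^12) → 001101101000 = 872
0x5D = 000001011101
→ | → 001101111101 = 893
→ << 2 (mod 2^12) → 110111110100 = 3572

3572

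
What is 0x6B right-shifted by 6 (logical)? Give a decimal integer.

0x6B = 1101011
shift right by 6 → 0000001 = 1
(equivalently, floor(107 / 64))

1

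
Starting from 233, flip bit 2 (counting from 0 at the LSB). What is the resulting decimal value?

237

x = 011101001
bit 2 is currently 0; toggle it via x ^ (1 << 2) = x ^ 4
→ 011101101 = 237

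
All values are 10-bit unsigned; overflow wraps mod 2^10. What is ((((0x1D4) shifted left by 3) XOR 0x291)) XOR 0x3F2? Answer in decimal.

963

0x1D4 = 0111010100
→ shifted left by 3 (mod 2^10) → 1010100000 = 672
0x291 = 1010010001
→ XOR → 0000110001 = 49
0x3F2 = 1111110010
→ XOR → 1111000011 = 963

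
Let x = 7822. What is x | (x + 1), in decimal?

x = 1111010001110 = 7822
x + 1 = 1111010001111
OR    = 1111010001111 = 7823
(x | (x + 1) sets the lowest cleared bit.)

7823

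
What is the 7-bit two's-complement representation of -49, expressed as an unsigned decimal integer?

49 in 7 bits: 0110001
Invert: 1001110
Add 1:  1001111 = 79
(Check: 2^7 - 49 = 128 - 49 = 79.)

79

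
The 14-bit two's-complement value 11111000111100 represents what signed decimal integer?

-452

pattern = 11111000111100 (MSB is 1 ⇒ negative)
Invert: 00000111000011, add 1 → 00000111000100 = 452, so the value is -452.
(Equivalently: 15932 - 2^14 = 15932 - 16384 = -452.)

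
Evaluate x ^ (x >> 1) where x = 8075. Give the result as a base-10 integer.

4174

x = 1111110001011 = 8075
x>>1 = 0111111000101
XOR  = 1000001001110 = 4174
(x ^ (x >> 1) gives the standard binary-reflected Gray code of x.)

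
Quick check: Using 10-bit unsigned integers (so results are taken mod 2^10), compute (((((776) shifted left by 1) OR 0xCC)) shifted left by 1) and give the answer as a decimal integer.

776 = 1100001000
→ shifted left by 1 (mod 2^10) → 1000010000 = 528
0xCC = 0011001100
→ OR → 1011011100 = 732
→ shifted left by 1 (mod 2^10) → 0110111000 = 440

440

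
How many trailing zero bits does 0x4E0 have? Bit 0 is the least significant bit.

5

0x4E0 = 10011100000
Trailing zeros: 5, so the lowest set bit is bit 5 (value 32).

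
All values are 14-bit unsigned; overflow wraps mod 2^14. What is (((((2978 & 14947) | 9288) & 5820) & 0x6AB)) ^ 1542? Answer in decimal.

46

2978 = 00101110100010
14947 = 11101001100011
→ & → 00101000100010 = 2594
9288 = 10010001001000
→ | → 10111001101010 = 11882
5820 = 01011010111100
→ & → 00011000101000 = 1576
0x6AB = 00011010101011
→ & → 00011000101000 = 1576
1542 = 00011000000110
→ ^ → 00000000101110 = 46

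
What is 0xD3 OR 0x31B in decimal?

987

0xD3 = 0011010011
0x31B = 1100011011
 OR → 1111011011 = 987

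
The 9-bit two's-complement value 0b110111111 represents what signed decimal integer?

pattern = 110111111 (MSB is 1 ⇒ negative)
Invert: 001000000, add 1 → 001000001 = 65, so the value is -65.
(Equivalently: 447 - 2^9 = 447 - 512 = -65.)

-65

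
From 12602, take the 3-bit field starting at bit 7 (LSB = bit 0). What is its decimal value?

2

v = 11000100111010
Shift right by 7: 1100010
Mask low 3 bits: 010 = 2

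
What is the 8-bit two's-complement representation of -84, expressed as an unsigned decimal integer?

84 in 8 bits: 01010100
Invert: 10101011
Add 1:  10101100 = 172
(Check: 2^8 - 84 = 256 - 84 = 172.)

172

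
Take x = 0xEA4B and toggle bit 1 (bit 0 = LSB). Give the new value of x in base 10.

59977

x = 1110101001001011
bit 1 is currently 1; toggle it via x ^ (1 << 1) = x ^ 2
→ 1110101001001001 = 59977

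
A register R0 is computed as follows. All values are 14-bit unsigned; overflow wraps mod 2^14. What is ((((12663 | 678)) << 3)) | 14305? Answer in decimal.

16377

12663 = 11000101110111
678 = 00001010100110
→ | → 11001111110111 = 13303
→ << 3 (mod 2^14) → 01111110111000 = 8120
14305 = 11011111100001
→ | → 11111111111001 = 16377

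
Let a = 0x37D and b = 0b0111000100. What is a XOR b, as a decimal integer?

697

0x37D = 1101111101
b = 0111000100
XOR → 1010111001 = 697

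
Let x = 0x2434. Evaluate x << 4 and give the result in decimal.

0x2434 = 000010010000110100
shift left by 4 → 100100001101000000 = 148288
(equivalently, 9268 × 2^4 = 9268 × 16)

148288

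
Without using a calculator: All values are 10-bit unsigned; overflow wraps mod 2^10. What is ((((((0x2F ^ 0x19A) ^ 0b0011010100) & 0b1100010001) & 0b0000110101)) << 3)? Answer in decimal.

8

0x2F = 0000101111
0x19A = 0110011010
→ ^ → 0110110101 = 437
0b0011010100 = 0011010100
→ ^ → 0101100001 = 353
0b1100010001 = 1100010001
→ & → 0100000001 = 257
0b0000110101 = 0000110101
→ & → 0000000001 = 1
→ << 3 (mod 2^10) → 0000001000 = 8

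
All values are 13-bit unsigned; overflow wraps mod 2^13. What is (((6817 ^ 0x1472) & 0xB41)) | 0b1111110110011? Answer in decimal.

6817 = 1101010100001
0x1472 = 1010001110010
→ ^ → 0111011010011 = 3795
0xB41 = 0101101000001
→ & → 0101001000001 = 2625
0b1111110110011 = 1111110110011
→ | → 1111111110011 = 8179

8179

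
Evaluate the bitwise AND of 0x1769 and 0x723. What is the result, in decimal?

1825

0x1769 = 1011101101001
0x723 = 0011100100011
AND → 0011100100001 = 1825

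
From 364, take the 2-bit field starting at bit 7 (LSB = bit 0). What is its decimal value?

v = 0101101100
Shift right by 7: 010
Mask low 2 bits: 10 = 2

2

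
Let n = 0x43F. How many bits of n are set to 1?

0x43F = 10000111111
Count the 1s: 1 + 1 + 1 + 1 + 1 + 1 + 1 = 7

7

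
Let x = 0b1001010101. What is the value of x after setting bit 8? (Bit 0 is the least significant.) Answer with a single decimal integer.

x = 1001010101
bit 8 is currently 0; set it via x | (1 << 8) = x | 256
→ 1101010101 = 853

853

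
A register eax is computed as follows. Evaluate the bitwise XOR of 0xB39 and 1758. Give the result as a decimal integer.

0xB39 = 101100111001
1758 = 011011011110
XOR → 110111100111 = 3559

3559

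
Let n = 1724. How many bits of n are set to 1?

1724 = 11010111100
Count the 1s: 1 + 1 + 1 + 1 + 1 + 1 + 1 = 7

7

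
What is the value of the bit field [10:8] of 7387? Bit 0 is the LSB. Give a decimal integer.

4

v = 1110011011011
Shift right by 8: 11100
Mask low 3 bits: 100 = 4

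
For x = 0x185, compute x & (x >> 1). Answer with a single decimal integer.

128

x = 110000101 = 389
x>>1 = 011000010
AND  = 010000000 = 128
(x & (x >> 1) has a 1 wherever x has two consecutive 1 bits.)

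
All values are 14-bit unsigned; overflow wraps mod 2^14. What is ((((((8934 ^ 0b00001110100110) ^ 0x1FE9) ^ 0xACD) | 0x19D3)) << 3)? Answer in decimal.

8934 = 10001011100110
0b00001110100110 = 00001110100110
→ ^ → 10000101000000 = 8512
0x1FE9 = 01111111101001
→ ^ → 11111010101001 = 16041
0xACD = 00101011001101
→ ^ → 11010001100100 = 13412
0x19D3 = 01100111010011
→ | → 11110111110111 = 15863
→ << 3 (mod 2^14) → 10111110111000 = 12216

12216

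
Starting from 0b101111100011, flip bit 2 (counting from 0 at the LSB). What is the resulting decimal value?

x = 101111100011
bit 2 is currently 0; toggle it via x ^ (1 << 2) = x ^ 4
→ 101111100111 = 3047

3047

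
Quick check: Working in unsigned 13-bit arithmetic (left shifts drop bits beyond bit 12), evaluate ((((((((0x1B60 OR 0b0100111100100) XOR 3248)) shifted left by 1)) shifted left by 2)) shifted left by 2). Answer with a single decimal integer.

0x1B60 = 1101101100000
0b0100111100100 = 0100111100100
→ OR → 1101111100100 = 7140
3248 = 0110010110000
→ XOR → 1011101010100 = 5972
→ shifted left by 1 (mod 2^13) → 0111010101000 = 3752
→ shifted left by 2 (mod 2^13) → 1101010100000 = 6816
→ shifted left by 2 (mod 2^13) → 0101010000000 = 2688

2688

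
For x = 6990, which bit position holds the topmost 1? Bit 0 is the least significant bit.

12

6990 = 1101101001110
The topmost 1 is at position 12 (since 2^12 = 4096 ≤ 6990 < 8192).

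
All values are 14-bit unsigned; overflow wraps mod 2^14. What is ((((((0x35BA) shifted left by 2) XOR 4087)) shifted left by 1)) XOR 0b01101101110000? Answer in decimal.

10574

0x35BA = 11010110111010
→ shifted left by 2 (mod 2^14) → 01011011101000 = 5864
4087 = 00111111110111
→ XOR → 01100100011111 = 6431
→ shifted left by 1 (mod 2^14) → 11001000111110 = 12862
0b01101101110000 = 01101101110000
→ XOR → 10100101001110 = 10574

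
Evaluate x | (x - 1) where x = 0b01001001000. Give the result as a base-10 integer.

x = 1001001000 = 584
x - 1 = 1001000111
OR    = 1001001111 = 591
(x | (x - 1) sets all bits below the lowest set bit.)

591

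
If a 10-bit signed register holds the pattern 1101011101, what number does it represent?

pattern = 1101011101 (MSB is 1 ⇒ negative)
Invert: 0010100010, add 1 → 0010100011 = 163, so the value is -163.
(Equivalently: 861 - 2^10 = 861 - 1024 = -163.)

-163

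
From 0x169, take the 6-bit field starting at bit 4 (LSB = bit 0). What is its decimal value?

22

v = 0000101101001
Shift right by 4: 000010110
Mask low 6 bits: 010110 = 22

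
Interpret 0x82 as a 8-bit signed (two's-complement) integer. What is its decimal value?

-126

pattern = 10000010 (MSB is 1 ⇒ negative)
Invert: 01111101, add 1 → 01111110 = 126, so the value is -126.
(Equivalently: 130 - 2^8 = 130 - 256 = -126.)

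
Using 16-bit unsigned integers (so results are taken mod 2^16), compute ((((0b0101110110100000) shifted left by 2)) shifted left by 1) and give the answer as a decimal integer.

60672

0b0101110110100000 = 0101110110100000
→ shifted left by 2 (mod 2^16) → 0111011010000000 = 30336
→ shifted left by 1 (mod 2^16) → 1110110100000000 = 60672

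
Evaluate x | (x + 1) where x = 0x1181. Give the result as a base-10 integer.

4483

x = 1000110000001 = 4481
x + 1 = 1000110000010
OR    = 1000110000011 = 4483
(x | (x + 1) sets the lowest cleared bit.)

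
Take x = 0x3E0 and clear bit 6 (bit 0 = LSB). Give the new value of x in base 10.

928

x = 001111100000
bit 6 is currently 1; clear it via x & ~(1 << 6) = x & ~64
→ 001110100000 = 928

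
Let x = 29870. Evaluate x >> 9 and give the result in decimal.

58

29870 = 111010010101110
shift right by 9 → 000000000111010 = 58
(equivalently, floor(29870 / 512))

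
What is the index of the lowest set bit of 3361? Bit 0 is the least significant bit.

3361 = 110100100001
Trailing zeros: 0, so the lowest set bit is bit 0 (value 1).

0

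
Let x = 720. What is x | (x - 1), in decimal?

x = 1011010000 = 720
x - 1 = 1011001111
OR    = 1011011111 = 735
(x | (x - 1) sets all bits below the lowest set bit.)

735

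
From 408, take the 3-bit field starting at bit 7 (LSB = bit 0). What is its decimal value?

v = 00110011000
Shift right by 7: 0011
Mask low 3 bits: 011 = 3

3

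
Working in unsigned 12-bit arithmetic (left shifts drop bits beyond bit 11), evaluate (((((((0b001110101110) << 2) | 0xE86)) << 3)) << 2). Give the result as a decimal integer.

0b001110101110 = 001110101110
→ << 2 (mod 2^12) → 111010111000 = 3768
0xE86 = 111010000110
→ | → 111010111110 = 3774
→ << 3 (mod 2^12) → 010111110000 = 1520
→ << 2 (mod 2^12) → 011111000000 = 1984

1984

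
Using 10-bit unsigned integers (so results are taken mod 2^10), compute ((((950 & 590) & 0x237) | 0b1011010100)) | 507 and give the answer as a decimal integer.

950 = 1110110110
590 = 1001001110
→ & → 1000000110 = 518
0x237 = 1000110111
→ & → 1000000110 = 518
0b1011010100 = 1011010100
→ | → 1011010110 = 726
507 = 0111111011
→ | → 1111111111 = 1023

1023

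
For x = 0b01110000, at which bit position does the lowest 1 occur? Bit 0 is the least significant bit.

0b01110000 = 1110000
Trailing zeros: 4, so the lowest set bit is bit 4 (value 16).

4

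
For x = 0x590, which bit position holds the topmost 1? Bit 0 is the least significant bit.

10

0x590 = 10110010000
The topmost 1 is at position 10 (since 2^10 = 1024 ≤ 1424 < 2048).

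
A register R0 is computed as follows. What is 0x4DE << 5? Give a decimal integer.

39872

0x4DE = 0000010011011110
shift left by 5 → 1001101111000000 = 39872
(equivalently, 1246 × 2^5 = 1246 × 32)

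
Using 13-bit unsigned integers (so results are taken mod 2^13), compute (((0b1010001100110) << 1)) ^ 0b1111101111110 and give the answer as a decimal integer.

0b1010001100110 = 1010001100110
→ << 1 (mod 2^13) → 0100011001100 = 2252
0b1111101111110 = 1111101111110
→ ^ → 1011110110010 = 6066

6066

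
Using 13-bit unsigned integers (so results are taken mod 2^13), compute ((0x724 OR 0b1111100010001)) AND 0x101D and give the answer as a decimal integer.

0x724 = 0011100100100
0b1111100010001 = 1111100010001
→ OR → 1111100110101 = 7989
0x101D = 1000000011101
→ AND → 1000000010101 = 4117

4117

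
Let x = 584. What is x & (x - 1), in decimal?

x = 1001001000 = 584
x - 1 = 1001000111
AND   = 1001000000 = 576
(x & (x - 1) clears the lowest set bit of x.)

576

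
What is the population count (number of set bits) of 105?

4

105 = 1101001
Count the 1s: 1 + 1 + 1 + 1 = 4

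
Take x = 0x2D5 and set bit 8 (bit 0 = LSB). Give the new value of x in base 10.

981

x = 001011010101
bit 8 is currently 0; set it via x | (1 << 8) = x | 256
→ 001111010101 = 981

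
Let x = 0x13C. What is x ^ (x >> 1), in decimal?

x = 100111100 = 316
x>>1 = 010011110
XOR  = 110100010 = 418
(x ^ (x >> 1) gives the standard binary-reflected Gray code of x.)

418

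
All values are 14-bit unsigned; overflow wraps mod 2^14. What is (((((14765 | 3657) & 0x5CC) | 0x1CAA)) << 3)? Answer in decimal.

14765 = 11100110101101
3657 = 00111001001001
→ | → 11111111101101 = 16365
0x5CC = 00010111001100
→ & → 00010111001100 = 1484
0x1CAA = 01110010101010
→ | → 01110111101110 = 7662
→ << 3 (mod 2^14) → 10111101110000 = 12144

12144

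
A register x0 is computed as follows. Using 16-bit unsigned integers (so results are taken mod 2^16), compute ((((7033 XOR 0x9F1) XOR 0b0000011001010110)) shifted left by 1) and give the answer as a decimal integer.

7033 = 0001101101111001
0x9F1 = 0000100111110001
→ XOR → 0001001010001000 = 4744
0b0000011001010110 = 0000011001010110
→ XOR → 0001010011011110 = 5342
→ shifted left by 1 (mod 2^16) → 0010100110111100 = 10684

10684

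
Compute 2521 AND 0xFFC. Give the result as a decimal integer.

2521 = 100111011001
0xFFC = 111111111100
AND → 100111011000 = 2520

2520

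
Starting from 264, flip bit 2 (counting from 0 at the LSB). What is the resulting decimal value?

x = 100001000
bit 2 is currently 0; toggle it via x ^ (1 << 2) = x ^ 4
→ 100001100 = 268

268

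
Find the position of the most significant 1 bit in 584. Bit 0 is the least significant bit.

584 = 1001001000
The topmost 1 is at position 9 (since 2^9 = 512 ≤ 584 < 1024).

9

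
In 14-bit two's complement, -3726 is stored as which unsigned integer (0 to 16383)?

3726 in 14 bits: 00111010001110
Invert: 11000101110001
Add 1:  11000101110010 = 12658
(Check: 2^14 - 3726 = 16384 - 3726 = 12658.)

12658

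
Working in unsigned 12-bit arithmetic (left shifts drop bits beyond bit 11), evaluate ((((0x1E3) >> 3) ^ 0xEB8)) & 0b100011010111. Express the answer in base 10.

2180

0x1E3 = 000111100011
→ >> 3 → 000000111100 = 60
0xEB8 = 111010111000
→ ^ → 111010000100 = 3716
0b100011010111 = 100011010111
→ & → 100010000100 = 2180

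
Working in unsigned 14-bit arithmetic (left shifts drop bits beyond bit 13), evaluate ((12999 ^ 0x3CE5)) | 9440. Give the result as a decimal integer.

12999 = 11001011000111
0x3CE5 = 11110011100101
→ ^ → 00111000100010 = 3618
9440 = 10010011100000
→ | → 10111011100010 = 12002

12002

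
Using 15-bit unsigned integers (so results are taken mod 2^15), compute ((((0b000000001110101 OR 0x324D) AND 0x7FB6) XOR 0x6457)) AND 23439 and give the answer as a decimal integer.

0b000000001110101 = 000000001110101
0x324D = 011001001001101
→ OR → 011001001111101 = 12925
0x7FB6 = 111111110110110
→ AND → 011001000110100 = 12852
0x6457 = 110010001010111
→ XOR → 101011001100011 = 22115
23439 = 101101110001111
→ AND → 101001000000011 = 20995

20995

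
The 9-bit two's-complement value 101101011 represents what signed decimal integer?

-149

pattern = 101101011 (MSB is 1 ⇒ negative)
Invert: 010010100, add 1 → 010010101 = 149, so the value is -149.
(Equivalently: 363 - 2^9 = 363 - 512 = -149.)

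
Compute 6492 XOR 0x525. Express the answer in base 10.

6492 = 1100101011100
0x525 = 0010100100101
XOR → 1110001111001 = 7289

7289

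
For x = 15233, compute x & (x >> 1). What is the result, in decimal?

6528

x = 11101110000001 = 15233
x>>1 = 01110111000000
AND  = 01100110000000 = 6528
(x & (x >> 1) has a 1 wherever x has two consecutive 1 bits.)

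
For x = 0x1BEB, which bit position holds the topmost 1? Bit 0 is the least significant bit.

0x1BEB = 1101111101011
The topmost 1 is at position 12 (since 2^12 = 4096 ≤ 7147 < 8192).

12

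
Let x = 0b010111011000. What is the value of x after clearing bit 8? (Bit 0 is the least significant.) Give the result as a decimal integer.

1240

x = 010111011000
bit 8 is currently 1; clear it via x & ~(1 << 8) = x & ~256
→ 010011011000 = 1240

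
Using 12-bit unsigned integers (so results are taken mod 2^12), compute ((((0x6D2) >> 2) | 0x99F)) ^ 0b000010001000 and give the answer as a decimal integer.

2359

0x6D2 = 011011010010
→ >> 2 → 000110110100 = 436
0x99F = 100110011111
→ | → 100110111111 = 2495
0b000010001000 = 000010001000
→ ^ → 100100110111 = 2359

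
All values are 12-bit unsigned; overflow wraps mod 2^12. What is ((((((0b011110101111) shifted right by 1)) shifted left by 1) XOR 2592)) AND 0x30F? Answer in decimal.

0b011110101111 = 011110101111
→ shifted right by 1 → 001111010111 = 983
→ shifted left by 1 (mod 2^12) → 011110101110 = 1966
2592 = 101000100000
→ XOR → 110110001110 = 3470
0x30F = 001100001111
→ AND → 000100001110 = 270

270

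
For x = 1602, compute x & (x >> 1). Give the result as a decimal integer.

x = 11001000010 = 1602
x>>1 = 01100100001
AND  = 01000000000 = 512
(x & (x >> 1) has a 1 wherever x has two consecutive 1 bits.)

512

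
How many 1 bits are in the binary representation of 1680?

1680 = 11010010000
Count the 1s: 1 + 1 + 1 + 1 = 4

4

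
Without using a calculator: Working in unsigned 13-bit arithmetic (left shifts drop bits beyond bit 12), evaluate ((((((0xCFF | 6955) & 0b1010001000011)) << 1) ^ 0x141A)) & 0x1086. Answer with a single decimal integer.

0xCFF = 0110011111111
6955 = 1101100101011
→ | → 1111111111111 = 8191
0b1010001000011 = 1010001000011
→ & → 1010001000011 = 5187
→ << 1 (mod 2^13) → 0100010000110 = 2182
0x141A = 1010000011010
→ ^ → 1110010011100 = 7324
0x1086 = 1000010000110
→ & → 1000010000100 = 4228

4228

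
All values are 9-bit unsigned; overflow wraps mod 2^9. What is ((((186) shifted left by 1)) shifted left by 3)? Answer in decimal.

416

186 = 010111010
→ shifted left by 1 (mod 2^9) → 101110100 = 372
→ shifted left by 3 (mod 2^9) → 110100000 = 416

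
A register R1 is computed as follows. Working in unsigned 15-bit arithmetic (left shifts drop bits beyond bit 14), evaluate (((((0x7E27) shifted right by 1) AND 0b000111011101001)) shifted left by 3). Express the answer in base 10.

28680

0x7E27 = 111111000100111
→ shifted right by 1 → 011111100010011 = 16147
0b000111011101001 = 000111011101001
→ AND → 000111000000001 = 3585
→ shifted left by 3 (mod 2^15) → 111000000001000 = 28680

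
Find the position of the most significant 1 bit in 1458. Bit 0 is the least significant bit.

10

1458 = 10110110010
The topmost 1 is at position 10 (since 2^10 = 1024 ≤ 1458 < 2048).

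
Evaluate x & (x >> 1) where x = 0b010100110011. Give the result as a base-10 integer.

17

x = 10100110011 = 1331
x>>1 = 01010011001
AND  = 00000010001 = 17
(x & (x >> 1) has a 1 wherever x has two consecutive 1 bits.)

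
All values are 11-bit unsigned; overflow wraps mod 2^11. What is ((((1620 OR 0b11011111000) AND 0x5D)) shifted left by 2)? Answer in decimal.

1620 = 11001010100
0b11011111000 = 11011111000
→ OR → 11011111100 = 1788
0x5D = 00001011101
→ AND → 00001011100 = 92
→ shifted left by 2 (mod 2^11) → 00101110000 = 368

368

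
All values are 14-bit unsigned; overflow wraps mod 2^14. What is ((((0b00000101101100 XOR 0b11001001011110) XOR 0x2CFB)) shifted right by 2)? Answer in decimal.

0b00000101101100 = 00000101101100
0b11001001011110 = 11001001011110
→ XOR → 11001100110010 = 13106
0x2CFB = 10110011111011
→ XOR → 01111111001001 = 8137
→ shifted right by 2 → 00011111110010 = 2034

2034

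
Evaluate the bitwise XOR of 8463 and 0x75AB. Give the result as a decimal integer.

8463 = 010000100001111
0x75AB = 111010110101011
XOR → 101010010100100 = 21668

21668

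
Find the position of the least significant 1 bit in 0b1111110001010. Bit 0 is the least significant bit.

0b1111110001010 = 1111110001010
Trailing zeros: 1, so the lowest set bit is bit 1 (value 2).

1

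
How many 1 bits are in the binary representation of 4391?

6

4391 = 1000100100111
Count the 1s: 1 + 1 + 1 + 1 + 1 + 1 = 6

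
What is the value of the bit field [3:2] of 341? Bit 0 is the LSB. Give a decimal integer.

v = 0101010101
Shift right by 2: 01010101
Mask low 2 bits: 01 = 1

1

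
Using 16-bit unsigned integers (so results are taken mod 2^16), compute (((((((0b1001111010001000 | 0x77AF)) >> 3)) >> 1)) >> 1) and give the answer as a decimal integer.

2045

0b1001111010001000 = 1001111010001000
0x77AF = 0111011110101111
→ | → 1111111110101111 = 65455
→ >> 3 → 0001111111110101 = 8181
→ >> 1 → 0000111111111010 = 4090
→ >> 1 → 0000011111111101 = 2045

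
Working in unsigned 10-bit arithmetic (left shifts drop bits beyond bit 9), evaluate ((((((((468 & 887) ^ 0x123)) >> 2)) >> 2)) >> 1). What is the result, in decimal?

468 = 0111010100
887 = 1101110111
→ & → 0101010100 = 340
0x123 = 0100100011
→ ^ → 0001110111 = 119
→ >> 2 → 0000011101 = 29
→ >> 2 → 0000000111 = 7
→ >> 1 → 0000000011 = 3

3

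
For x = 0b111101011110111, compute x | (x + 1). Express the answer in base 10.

x = 111101011110111 = 31479
x + 1 = 111101011111000
OR    = 111101011111111 = 31487
(x | (x + 1) sets the lowest cleared bit.)

31487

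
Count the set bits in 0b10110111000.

n = 10110111000
Count the 1s: 1 + 1 + 1 + 1 + 1 + 1 = 6

6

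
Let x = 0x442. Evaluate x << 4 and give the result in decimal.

17440

0x442 = 000010001000010
shift left by 4 → 100010000100000 = 17440
(equivalently, 1090 × 2^4 = 1090 × 16)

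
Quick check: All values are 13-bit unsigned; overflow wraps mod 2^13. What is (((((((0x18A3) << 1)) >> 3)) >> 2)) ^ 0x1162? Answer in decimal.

0x18A3 = 1100010100011
→ << 1 (mod 2^13) → 1000101000110 = 4422
→ >> 3 → 0001000101000 = 552
→ >> 2 → 0000010001010 = 138
0x1162 = 1000101100010
→ ^ → 1000111101000 = 4584

4584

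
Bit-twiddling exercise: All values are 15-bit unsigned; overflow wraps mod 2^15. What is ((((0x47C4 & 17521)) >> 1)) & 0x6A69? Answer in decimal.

8736

0x47C4 = 100011111000100
17521 = 100010001110001
→ & → 100010001000000 = 17472
→ >> 1 → 010001000100000 = 8736
0x6A69 = 110101001101001
→ & → 010001000100000 = 8736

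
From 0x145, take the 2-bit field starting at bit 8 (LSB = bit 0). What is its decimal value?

1

v = 000101000101
Shift right by 8: 0001
Mask low 2 bits: 01 = 1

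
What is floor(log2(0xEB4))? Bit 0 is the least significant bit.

0xEB4 = 111010110100
The topmost 1 is at position 11 (since 2^11 = 2048 ≤ 3764 < 4096).

11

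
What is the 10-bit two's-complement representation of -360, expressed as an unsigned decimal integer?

360 in 10 bits: 0101101000
Invert: 1010010111
Add 1:  1010011000 = 664
(Check: 2^10 - 360 = 1024 - 360 = 664.)

664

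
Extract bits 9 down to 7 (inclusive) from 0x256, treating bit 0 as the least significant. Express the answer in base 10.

4

v = 1001010110
Shift right by 7: 100
Mask low 3 bits: 100 = 4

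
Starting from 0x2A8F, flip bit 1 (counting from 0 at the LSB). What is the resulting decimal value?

x = 10101010001111
bit 1 is currently 1; toggle it via x ^ (1 << 1) = x ^ 2
→ 10101010001101 = 10893

10893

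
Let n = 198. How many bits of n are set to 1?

198 = 11000110
Count the 1s: 1 + 1 + 1 + 1 = 4

4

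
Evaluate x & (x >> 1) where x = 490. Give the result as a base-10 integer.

x = 111101010 = 490
x>>1 = 011110101
AND  = 011100000 = 224
(x & (x >> 1) has a 1 wherever x has two consecutive 1 bits.)

224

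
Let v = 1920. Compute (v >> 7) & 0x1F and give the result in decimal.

v = 000011110000000
Shift right by 7: 00001111
Mask low 5 bits: 01111 = 15

15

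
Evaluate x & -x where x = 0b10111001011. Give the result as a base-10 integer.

1

x = 10111001011 = 1483
-x (two's complement) = …01000110101
AND   = 00000000001 = 1
(x & -x isolates the lowest set bit of x.)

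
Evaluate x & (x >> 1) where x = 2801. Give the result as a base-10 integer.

112

x = 101011110001 = 2801
x>>1 = 010101111000
AND  = 000001110000 = 112
(x & (x >> 1) has a 1 wherever x has two consecutive 1 bits.)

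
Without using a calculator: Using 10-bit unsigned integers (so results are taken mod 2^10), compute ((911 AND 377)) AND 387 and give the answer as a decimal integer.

257

911 = 1110001111
377 = 0101111001
→ AND → 0100001001 = 265
387 = 0110000011
→ AND → 0100000001 = 257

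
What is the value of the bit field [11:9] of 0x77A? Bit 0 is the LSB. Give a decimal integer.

3

v = 00011101111010
Shift right by 9: 00011
Mask low 3 bits: 011 = 3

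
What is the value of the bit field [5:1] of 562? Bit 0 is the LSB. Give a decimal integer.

25

v = 01000110010
Shift right by 1: 0100011001
Mask low 5 bits: 11001 = 25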